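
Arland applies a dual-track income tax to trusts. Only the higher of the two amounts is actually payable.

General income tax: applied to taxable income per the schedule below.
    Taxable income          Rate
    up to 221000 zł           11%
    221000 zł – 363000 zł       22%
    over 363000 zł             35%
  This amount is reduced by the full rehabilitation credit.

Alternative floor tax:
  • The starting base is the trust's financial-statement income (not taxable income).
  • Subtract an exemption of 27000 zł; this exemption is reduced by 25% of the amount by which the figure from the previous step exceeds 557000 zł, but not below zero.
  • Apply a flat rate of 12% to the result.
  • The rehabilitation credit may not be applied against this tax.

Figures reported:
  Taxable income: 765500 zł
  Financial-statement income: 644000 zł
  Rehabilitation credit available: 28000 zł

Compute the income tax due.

168425 zł

Alternative floor tax:
  Base (financial-statement income): 644000 zł
  Exemption: 27000 zł − 25% × (644000 zł − 557000 zł) = 27000 zł − 21750 zł = 5250 zł
  Base: 644000 zł − 5250 zł = 638750 zł
  638750 zł × 12% = 76650 zł

General income tax:
  221000 zł × 11% = 24310 zł
  142000 zł × 22% = 31240 zł
  402500 zł × 35% = 140875 zł
  → 196425 zł
  Less rehabilitation credit 28000 zł → 168425 zł

168425 zł > 76650 zł, so the general income tax governs.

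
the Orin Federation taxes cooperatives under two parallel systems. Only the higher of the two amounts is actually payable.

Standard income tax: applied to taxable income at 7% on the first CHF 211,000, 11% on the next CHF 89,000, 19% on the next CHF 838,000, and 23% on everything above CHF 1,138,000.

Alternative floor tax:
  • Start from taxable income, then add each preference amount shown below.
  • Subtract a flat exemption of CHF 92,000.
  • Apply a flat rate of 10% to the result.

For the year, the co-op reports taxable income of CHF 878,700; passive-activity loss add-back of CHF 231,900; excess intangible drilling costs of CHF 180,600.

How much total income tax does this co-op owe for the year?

CHF 134,513

Standard income tax:
  CHF 211,000 × 7% = CHF 14,770
  CHF 89,000 × 11% = CHF 9,790
  CHF 578,700 × 19% = CHF 109,953
  → CHF 134,513

Alternative floor tax:
  Adjusted income: CHF 878,700 + CHF 231,900 + CHF 180,600 = CHF 1,291,200
  Less exemption CHF 92,000 → base CHF 1,199,200
  CHF 1,199,200 × 10% = CHF 119,920

CHF 134,513 > CHF 119,920, so the standard income tax governs.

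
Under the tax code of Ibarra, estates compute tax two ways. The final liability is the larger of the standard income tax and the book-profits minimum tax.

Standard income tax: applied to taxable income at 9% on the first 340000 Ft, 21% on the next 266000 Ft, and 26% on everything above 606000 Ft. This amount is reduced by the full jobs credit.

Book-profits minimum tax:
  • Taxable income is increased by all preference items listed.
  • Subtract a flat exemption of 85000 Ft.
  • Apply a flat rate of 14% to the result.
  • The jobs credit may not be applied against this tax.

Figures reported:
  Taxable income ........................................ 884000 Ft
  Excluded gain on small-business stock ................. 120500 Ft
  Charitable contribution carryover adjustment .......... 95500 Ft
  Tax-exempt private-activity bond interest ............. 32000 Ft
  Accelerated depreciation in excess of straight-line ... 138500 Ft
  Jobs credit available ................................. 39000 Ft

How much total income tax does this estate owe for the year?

165970 Ft

Standard income tax:
  340000 Ft × 9% = 30600 Ft
  266000 Ft × 21% = 55860 Ft
  278000 Ft × 26% = 72280 Ft
  → 158740 Ft
  Less jobs credit 39000 Ft → 119740 Ft

Book-profits minimum tax:
  Adjusted income: 884000 Ft + 120500 Ft + 95500 Ft + 32000 Ft + 138500 Ft = 1270500 Ft
  Less exemption 85000 Ft → base 1185500 Ft
  1185500 Ft × 14% = 165970 Ft

165970 Ft > 119740 Ft, so the book-profits minimum tax is the binding amount.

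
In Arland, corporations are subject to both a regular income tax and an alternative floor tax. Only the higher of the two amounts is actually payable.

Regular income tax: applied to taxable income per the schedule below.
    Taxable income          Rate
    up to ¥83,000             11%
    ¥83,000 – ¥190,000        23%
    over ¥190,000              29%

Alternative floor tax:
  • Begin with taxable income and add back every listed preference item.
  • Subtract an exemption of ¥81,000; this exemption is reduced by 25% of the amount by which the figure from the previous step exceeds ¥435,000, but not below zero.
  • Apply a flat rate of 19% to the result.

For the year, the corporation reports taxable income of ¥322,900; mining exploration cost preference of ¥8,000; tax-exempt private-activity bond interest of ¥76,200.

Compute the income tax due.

Alternative floor tax:
  Adjusted income: ¥322,900 + ¥8,000 + ¥76,200 = ¥407,100
  Exemption: ¥407,100 ≤ ¥435,000, so full ¥81,000 applies
  Base: ¥407,100 − ¥81,000 = ¥326,100
  ¥326,100 × 19% = ¥61,959

Regular income tax:
  ¥83,000 × 11% = ¥9,130
  ¥107,000 × 23% = ¥24,610
  ¥132,900 × 29% = ¥38,541
  → ¥72,281

¥72,281 > ¥61,959, so the regular income tax governs.

¥72,281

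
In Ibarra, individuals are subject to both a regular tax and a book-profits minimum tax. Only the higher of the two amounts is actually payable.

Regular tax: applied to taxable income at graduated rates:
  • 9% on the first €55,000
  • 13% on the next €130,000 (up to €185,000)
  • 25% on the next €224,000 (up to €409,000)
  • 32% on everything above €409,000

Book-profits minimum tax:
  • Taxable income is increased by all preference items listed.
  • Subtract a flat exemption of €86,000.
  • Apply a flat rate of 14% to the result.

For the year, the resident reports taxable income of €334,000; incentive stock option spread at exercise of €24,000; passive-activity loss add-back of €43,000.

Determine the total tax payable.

€59,100

Regular tax:
  €55,000 × 9% = €4,950
  €130,000 × 13% = €16,900
  €149,000 × 25% = €37,250
  → €59,100

Book-profits minimum tax:
  Adjusted income: €334,000 + €24,000 + €43,000 = €401,000
  Less exemption €86,000 → base €315,000
  €315,000 × 14% = €44,100

€59,100 > €44,100, so the regular tax governs.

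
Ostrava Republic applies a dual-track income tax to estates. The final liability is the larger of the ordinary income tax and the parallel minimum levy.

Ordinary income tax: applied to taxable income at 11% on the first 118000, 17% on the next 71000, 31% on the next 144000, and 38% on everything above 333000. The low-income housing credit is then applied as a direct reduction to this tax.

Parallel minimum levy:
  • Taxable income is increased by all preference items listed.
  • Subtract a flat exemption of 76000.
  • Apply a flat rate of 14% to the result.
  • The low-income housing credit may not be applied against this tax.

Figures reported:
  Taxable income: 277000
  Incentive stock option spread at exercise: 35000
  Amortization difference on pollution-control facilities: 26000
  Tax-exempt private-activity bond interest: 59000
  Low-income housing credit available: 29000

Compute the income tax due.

Parallel minimum levy:
  Adjusted income: 277000 + 35000 + 26000 + 59000 = 397000
  Less exemption 76000 → base 321000
  321000 × 14% = 44940

Ordinary income tax:
  118000 × 11% = 12980
  71000 × 17% = 12070
  88000 × 31% = 27280
  → 52330
  Less low-income housing credit 29000 → 23330

44940 > 23330, so the parallel minimum levy is the binding amount.

44940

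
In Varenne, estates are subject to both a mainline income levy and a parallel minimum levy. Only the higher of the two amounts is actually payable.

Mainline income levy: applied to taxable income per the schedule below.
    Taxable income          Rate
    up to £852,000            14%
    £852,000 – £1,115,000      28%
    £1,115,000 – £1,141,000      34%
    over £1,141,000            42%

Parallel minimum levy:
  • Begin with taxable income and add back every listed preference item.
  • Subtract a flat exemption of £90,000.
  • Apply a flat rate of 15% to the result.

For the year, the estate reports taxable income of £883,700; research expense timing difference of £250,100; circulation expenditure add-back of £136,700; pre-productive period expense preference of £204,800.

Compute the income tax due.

Parallel minimum levy:
  Adjusted income: £883,700 + £250,100 + £136,700 + £204,800 = £1,475,300
  Less exemption £90,000 → base £1,385,300
  £1,385,300 × 15% = £207,795

Mainline income levy:
  £852,000 × 14% = £119,280
  £31,700 × 28% = £8,876
  → £128,156

£207,795 > £128,156, so the parallel minimum levy is the binding amount.

£207,795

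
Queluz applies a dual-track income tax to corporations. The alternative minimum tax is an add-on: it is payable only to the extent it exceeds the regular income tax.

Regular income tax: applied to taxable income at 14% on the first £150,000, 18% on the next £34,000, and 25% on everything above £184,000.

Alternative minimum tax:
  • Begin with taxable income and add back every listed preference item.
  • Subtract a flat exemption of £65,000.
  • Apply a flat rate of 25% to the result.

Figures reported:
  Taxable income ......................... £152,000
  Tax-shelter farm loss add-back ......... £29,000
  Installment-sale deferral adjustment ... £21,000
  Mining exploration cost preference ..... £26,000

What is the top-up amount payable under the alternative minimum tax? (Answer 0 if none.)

£19,390

Regular income tax:
  £150,000 × 14% = £21,000
  £2,000 × 18% = £360
  → £21,360

Alternative minimum tax:
  Adjusted income: £152,000 + £29,000 + £21,000 + £26,000 = £228,000
  Less exemption £65,000 → base £163,000
  £163,000 × 25% = £40,750

Excess of alternative minimum tax over regular income tax: £40,750 − £21,360 = £19,390.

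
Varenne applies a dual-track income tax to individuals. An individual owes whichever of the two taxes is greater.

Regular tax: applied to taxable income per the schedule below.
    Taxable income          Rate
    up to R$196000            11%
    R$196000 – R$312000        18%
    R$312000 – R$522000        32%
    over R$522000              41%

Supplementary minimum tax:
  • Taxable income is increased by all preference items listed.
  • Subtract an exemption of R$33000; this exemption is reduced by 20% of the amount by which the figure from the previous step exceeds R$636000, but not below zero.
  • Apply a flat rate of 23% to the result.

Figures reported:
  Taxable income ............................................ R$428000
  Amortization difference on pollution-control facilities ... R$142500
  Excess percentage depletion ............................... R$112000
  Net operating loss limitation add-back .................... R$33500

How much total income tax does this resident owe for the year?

Regular tax:
  R$196000 × 11% = R$21560
  R$116000 × 18% = R$20880
  R$116000 × 32% = R$37120
  → R$79560

Supplementary minimum tax:
  Adjusted income: R$428000 + R$142500 + R$112000 + R$33500 = R$716000
  Exemption: R$33000 − 20% × (R$716000 − R$636000) = R$33000 − R$16000 = R$17000
  Base: R$716000 − R$17000 = R$699000
  R$699000 × 23% = R$160770

R$160770 > R$79560, so the supplementary minimum tax is the binding amount.

R$160770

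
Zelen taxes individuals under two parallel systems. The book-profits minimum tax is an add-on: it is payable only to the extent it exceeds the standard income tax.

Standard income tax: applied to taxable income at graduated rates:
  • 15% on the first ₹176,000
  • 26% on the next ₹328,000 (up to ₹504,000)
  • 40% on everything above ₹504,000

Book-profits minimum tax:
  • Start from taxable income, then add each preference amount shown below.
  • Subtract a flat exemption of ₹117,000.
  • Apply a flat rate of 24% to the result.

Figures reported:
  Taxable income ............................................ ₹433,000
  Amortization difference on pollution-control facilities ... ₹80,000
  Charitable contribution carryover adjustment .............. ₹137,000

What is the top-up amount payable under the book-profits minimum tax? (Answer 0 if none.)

₹34,700

Book-profits minimum tax:
  Adjusted income: ₹433,000 + ₹80,000 + ₹137,000 = ₹650,000
  Less exemption ₹117,000 → base ₹533,000
  ₹533,000 × 24% = ₹127,920

Standard income tax:
  ₹176,000 × 15% = ₹26,400
  ₹257,000 × 26% = ₹66,820
  → ₹93,220

Excess of book-profits minimum tax over standard income tax: ₹127,920 − ₹93,220 = ₹34,700.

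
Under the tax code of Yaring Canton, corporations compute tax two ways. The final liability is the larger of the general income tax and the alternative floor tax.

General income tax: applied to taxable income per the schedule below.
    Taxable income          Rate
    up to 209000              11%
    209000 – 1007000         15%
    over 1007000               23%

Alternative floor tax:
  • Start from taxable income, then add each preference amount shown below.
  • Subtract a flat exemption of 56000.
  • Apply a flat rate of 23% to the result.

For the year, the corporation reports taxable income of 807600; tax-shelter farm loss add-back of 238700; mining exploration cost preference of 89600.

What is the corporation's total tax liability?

248377

Alternative floor tax:
  Adjusted income: 807600 + 238700 + 89600 = 1135900
  Less exemption 56000 → base 1079900
  1079900 × 23% = 248377

General income tax:
  209000 × 11% = 22990
  598600 × 15% = 89790
  → 112780

248377 > 112780, so the alternative floor tax is the binding amount.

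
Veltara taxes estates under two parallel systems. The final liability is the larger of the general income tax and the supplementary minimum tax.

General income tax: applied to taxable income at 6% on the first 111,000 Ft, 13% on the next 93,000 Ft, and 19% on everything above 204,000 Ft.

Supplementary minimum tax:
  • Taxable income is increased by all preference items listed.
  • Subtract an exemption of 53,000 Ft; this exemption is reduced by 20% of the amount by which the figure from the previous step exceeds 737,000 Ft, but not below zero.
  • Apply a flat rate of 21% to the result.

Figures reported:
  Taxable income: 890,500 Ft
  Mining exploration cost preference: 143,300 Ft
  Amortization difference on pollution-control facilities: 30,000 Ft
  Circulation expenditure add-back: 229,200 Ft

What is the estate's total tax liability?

General income tax:
  111,000 Ft × 6% = 6,660 Ft
  93,000 Ft × 13% = 12,090 Ft
  686,500 Ft × 19% = 130,435 Ft
  → 149,185 Ft

Supplementary minimum tax:
  Adjusted income: 890,500 Ft + 143,300 Ft + 30,000 Ft + 229,200 Ft = 1,293,000 Ft
  Exemption: 20% × (1,293,000 Ft − 737,000 Ft) = 111,200 Ft ≥ 53,000 Ft, so the exemption is fully phased out
  Base: 1,293,000 Ft − 0 Ft = 1,293,000 Ft
  1,293,000 Ft × 21% = 271,530 Ft

271,530 Ft > 149,185 Ft, so the supplementary minimum tax is the binding amount.

271,530 Ft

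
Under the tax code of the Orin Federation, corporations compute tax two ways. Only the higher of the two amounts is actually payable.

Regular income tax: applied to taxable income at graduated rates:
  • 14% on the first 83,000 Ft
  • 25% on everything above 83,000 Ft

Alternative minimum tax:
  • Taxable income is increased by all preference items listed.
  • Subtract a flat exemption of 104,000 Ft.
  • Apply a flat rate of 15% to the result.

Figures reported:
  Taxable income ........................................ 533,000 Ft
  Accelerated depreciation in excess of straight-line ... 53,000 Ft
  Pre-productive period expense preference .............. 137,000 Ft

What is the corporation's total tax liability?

Alternative minimum tax:
  Adjusted income: 533,000 Ft + 53,000 Ft + 137,000 Ft = 723,000 Ft
  Less exemption 104,000 Ft → base 619,000 Ft
  619,000 Ft × 15% = 92,850 Ft

Regular income tax:
  83,000 Ft × 14% = 11,620 Ft
  450,000 Ft × 25% = 112,500 Ft
  → 124,120 Ft

124,120 Ft > 92,850 Ft, so the regular income tax governs.

124,120 Ft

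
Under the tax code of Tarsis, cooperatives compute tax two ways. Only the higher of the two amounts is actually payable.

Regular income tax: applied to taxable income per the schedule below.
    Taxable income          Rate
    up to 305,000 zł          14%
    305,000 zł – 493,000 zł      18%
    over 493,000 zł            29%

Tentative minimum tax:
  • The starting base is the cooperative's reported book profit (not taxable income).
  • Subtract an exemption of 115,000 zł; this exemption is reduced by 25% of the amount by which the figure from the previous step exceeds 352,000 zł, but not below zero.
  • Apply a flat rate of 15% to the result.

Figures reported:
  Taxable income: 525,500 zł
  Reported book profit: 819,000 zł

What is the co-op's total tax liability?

122,850 zł

Tentative minimum tax:
  Base (reported book profit): 819,000 zł
  Exemption: 25% × (819,000 zł − 352,000 zł) = 116,750 zł ≥ 115,000 zł, so the exemption is fully phased out
  Base: 819,000 zł − 0 zł = 819,000 zł
  819,000 zł × 15% = 122,850 zł

Regular income tax:
  305,000 zł × 14% = 42,700 zł
  188,000 zł × 18% = 33,840 zł
  32,500 zł × 29% = 9,425 zł
  → 85,965 zł

122,850 zł > 85,965 zł, so the tentative minimum tax is the binding amount.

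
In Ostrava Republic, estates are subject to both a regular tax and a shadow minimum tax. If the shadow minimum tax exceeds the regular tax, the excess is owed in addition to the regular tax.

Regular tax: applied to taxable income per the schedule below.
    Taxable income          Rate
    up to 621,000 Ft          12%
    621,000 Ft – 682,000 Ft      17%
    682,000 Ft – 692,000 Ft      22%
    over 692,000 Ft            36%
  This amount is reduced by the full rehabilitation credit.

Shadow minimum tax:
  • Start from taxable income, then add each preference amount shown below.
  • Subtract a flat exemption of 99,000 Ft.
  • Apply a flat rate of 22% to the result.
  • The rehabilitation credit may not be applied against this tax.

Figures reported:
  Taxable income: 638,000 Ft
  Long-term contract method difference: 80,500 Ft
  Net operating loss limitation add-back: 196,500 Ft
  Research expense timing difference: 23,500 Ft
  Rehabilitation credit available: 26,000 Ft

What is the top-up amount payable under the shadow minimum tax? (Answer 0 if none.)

133,280 Ft

Regular tax:
  621,000 Ft × 12% = 74,520 Ft
  17,000 Ft × 17% = 2,890 Ft
  → 77,410 Ft
  Less rehabilitation credit 26,000 Ft → 51,410 Ft

Shadow minimum tax:
  Adjusted income: 638,000 Ft + 80,500 Ft + 196,500 Ft + 23,500 Ft = 938,500 Ft
  Less exemption 99,000 Ft → base 839,500 Ft
  839,500 Ft × 22% = 184,690 Ft

Excess of shadow minimum tax over regular tax: 184,690 Ft − 51,410 Ft = 133,280 Ft.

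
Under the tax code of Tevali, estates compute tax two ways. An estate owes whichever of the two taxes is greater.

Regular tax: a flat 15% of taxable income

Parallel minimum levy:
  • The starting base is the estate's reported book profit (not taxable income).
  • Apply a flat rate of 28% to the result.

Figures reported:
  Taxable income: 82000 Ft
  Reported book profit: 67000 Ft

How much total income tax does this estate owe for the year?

Parallel minimum levy:
  Base (reported book profit): 67000 Ft
  67000 Ft × 28% = 18760 Ft

Regular tax:
  82000 Ft × 15% = 12300 Ft

18760 Ft > 12300 Ft, so the parallel minimum levy is the binding amount.

18760 Ft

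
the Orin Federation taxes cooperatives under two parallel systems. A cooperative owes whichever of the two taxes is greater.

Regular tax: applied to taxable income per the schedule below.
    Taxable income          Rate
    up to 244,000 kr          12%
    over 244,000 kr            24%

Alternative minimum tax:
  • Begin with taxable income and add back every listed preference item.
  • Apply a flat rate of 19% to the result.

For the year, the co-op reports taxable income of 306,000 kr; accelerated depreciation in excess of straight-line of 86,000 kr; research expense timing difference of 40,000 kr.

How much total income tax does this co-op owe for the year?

82,080 kr

Alternative minimum tax:
  Adjusted income: 306,000 kr + 86,000 kr + 40,000 kr = 432,000 kr
  432,000 kr × 19% = 82,080 kr

Regular tax:
  244,000 kr × 12% = 29,280 kr
  62,000 kr × 24% = 14,880 kr
  → 44,160 kr

82,080 kr > 44,160 kr, so the alternative minimum tax is the binding amount.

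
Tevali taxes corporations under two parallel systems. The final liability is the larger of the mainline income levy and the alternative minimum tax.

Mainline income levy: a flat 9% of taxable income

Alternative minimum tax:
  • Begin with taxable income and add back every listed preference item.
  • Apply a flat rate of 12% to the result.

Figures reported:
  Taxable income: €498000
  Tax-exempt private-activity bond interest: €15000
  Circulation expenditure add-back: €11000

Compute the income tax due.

€62880

Alternative minimum tax:
  Adjusted income: €498000 + €15000 + €11000 = €524000
  €524000 × 12% = €62880

Mainline income levy:
  €498000 × 9% = €44820

€62880 > €44820, so the alternative minimum tax is the binding amount.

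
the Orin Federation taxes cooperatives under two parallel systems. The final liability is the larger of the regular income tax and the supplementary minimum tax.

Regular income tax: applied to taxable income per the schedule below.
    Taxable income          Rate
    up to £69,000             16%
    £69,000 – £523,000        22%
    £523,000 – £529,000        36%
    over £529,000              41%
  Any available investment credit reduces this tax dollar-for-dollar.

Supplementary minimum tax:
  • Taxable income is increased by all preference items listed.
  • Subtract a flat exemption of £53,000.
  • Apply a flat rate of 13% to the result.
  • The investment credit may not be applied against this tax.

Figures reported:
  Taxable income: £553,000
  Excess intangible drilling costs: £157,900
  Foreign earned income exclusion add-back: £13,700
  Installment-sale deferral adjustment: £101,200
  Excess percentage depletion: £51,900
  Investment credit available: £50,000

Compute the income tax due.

£107,211

Supplementary minimum tax:
  Adjusted income: £553,000 + £157,900 + £13,700 + £101,200 + £51,900 = £877,700
  Less exemption £53,000 → base £824,700
  £824,700 × 13% = £107,211

Regular income tax:
  £69,000 × 16% = £11,040
  £454,000 × 22% = £99,880
  £6,000 × 36% = £2,160
  £24,000 × 41% = £9,840
  → £122,920
  Less investment credit £50,000 → £72,920

£107,211 > £72,920, so the supplementary minimum tax is the binding amount.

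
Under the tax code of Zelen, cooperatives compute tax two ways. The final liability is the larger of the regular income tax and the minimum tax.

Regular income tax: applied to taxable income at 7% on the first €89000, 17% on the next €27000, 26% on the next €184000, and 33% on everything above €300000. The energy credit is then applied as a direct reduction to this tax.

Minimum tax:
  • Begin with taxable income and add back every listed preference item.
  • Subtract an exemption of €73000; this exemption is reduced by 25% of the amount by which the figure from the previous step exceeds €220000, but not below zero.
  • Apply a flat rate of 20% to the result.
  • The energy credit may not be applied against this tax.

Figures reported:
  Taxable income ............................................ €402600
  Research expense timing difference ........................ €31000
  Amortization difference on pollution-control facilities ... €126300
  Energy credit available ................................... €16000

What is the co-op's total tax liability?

€111980

Minimum tax:
  Adjusted income: €402600 + €31000 + €126300 = €559900
  Exemption: 25% × (€559900 − €220000) = €84975 ≥ €73000, so the exemption is fully phased out
  Base: €559900 − €0 = €559900
  €559900 × 20% = €111980

Regular income tax:
  €89000 × 7% = €6230
  €27000 × 17% = €4590
  €184000 × 26% = €47840
  €102600 × 33% = €33858
  → €92518
  Less energy credit €16000 → €76518

€111980 > €76518, so the minimum tax is the binding amount.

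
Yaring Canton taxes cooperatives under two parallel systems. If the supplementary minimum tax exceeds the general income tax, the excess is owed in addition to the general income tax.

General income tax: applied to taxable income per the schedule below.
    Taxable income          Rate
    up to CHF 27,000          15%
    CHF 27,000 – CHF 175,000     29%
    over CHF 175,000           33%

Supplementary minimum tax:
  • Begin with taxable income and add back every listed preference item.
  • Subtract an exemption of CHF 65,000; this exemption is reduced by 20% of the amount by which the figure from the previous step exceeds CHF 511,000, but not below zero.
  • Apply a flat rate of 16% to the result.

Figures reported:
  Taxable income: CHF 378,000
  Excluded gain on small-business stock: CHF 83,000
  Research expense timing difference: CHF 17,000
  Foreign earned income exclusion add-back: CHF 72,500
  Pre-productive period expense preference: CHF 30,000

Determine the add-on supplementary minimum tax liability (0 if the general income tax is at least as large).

General income tax:
  CHF 27,000 × 15% = CHF 4,050
  CHF 148,000 × 29% = CHF 42,920
  CHF 203,000 × 33% = CHF 66,990
  → CHF 113,960

Supplementary minimum tax:
  Adjusted income: CHF 378,000 + CHF 83,000 + CHF 17,000 + CHF 72,500 + CHF 30,000 = CHF 580,500
  Exemption: CHF 65,000 − 20% × (CHF 580,500 − CHF 511,000) = CHF 65,000 − CHF 13,900 = CHF 51,100
  Base: CHF 580,500 − CHF 51,100 = CHF 529,400
  CHF 529,400 × 16% = CHF 84,704

CHF 84,704 ≤ CHF 113,960, so no add-on is due.

CHF 0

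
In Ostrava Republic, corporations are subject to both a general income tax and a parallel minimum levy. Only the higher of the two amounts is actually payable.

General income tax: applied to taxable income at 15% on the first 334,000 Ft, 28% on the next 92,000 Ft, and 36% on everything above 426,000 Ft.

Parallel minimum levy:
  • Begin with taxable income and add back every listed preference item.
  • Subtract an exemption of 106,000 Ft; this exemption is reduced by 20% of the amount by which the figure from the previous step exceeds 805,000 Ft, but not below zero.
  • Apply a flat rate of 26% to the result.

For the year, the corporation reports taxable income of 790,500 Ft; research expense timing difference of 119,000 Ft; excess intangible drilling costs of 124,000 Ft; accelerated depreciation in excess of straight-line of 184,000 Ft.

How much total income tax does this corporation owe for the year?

310,440 Ft

Parallel minimum levy:
  Adjusted income: 790,500 Ft + 119,000 Ft + 124,000 Ft + 184,000 Ft = 1,217,500 Ft
  Exemption: 106,000 Ft − 20% × (1,217,500 Ft − 805,000 Ft) = 106,000 Ft − 82,500 Ft = 23,500 Ft
  Base: 1,217,500 Ft − 23,500 Ft = 1,194,000 Ft
  1,194,000 Ft × 26% = 310,440 Ft

General income tax:
  334,000 Ft × 15% = 50,100 Ft
  92,000 Ft × 28% = 25,760 Ft
  364,500 Ft × 36% = 131,220 Ft
  → 207,080 Ft

310,440 Ft > 207,080 Ft, so the parallel minimum levy is the binding amount.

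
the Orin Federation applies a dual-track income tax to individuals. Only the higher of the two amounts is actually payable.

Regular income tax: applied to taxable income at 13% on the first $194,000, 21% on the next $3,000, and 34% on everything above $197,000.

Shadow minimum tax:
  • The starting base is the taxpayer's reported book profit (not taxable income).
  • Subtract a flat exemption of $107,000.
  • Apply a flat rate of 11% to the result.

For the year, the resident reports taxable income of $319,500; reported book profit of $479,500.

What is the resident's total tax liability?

$67,500

Regular income tax:
  $194,000 × 13% = $25,220
  $3,000 × 21% = $630
  $122,500 × 34% = $41,650
  → $67,500

Shadow minimum tax:
  Base (reported book profit): $479,500
  Less exemption $107,000 → base $372,500
  $372,500 × 11% = $40,975

$67,500 > $40,975, so the regular income tax governs.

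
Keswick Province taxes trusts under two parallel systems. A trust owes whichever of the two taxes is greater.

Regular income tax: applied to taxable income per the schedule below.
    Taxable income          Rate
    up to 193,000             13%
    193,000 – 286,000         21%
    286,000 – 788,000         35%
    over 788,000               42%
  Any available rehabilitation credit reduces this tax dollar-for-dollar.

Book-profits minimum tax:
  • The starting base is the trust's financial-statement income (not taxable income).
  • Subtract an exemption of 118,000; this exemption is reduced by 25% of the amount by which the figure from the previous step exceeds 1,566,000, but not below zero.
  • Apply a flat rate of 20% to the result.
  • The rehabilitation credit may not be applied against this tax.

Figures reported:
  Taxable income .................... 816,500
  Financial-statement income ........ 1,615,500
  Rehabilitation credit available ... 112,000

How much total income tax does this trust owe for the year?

301,975

Book-profits minimum tax:
  Base (financial-statement income): 1,615,500
  Exemption: 118,000 − 25% × (1,615,500 − 1,566,000) = 118,000 − 12,375 = 105,625
  Base: 1,615,500 − 105,625 = 1,509,875
  1,509,875 × 20% = 301,975

Regular income tax:
  193,000 × 13% = 25,090
  93,000 × 21% = 19,530
  502,000 × 35% = 175,700
  28,500 × 42% = 11,970
  → 232,290
  Less rehabilitation credit 112,000 → 120,290

301,975 > 120,290, so the book-profits minimum tax is the binding amount.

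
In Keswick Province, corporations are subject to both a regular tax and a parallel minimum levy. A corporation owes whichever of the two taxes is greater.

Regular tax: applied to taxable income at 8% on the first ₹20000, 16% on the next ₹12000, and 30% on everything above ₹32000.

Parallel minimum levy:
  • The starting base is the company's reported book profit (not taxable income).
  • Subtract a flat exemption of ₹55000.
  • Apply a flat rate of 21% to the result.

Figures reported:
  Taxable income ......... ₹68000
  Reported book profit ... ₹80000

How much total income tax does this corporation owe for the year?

₹14320

Regular tax:
  ₹20000 × 8% = ₹1600
  ₹12000 × 16% = ₹1920
  ₹36000 × 30% = ₹10800
  → ₹14320

Parallel minimum levy:
  Base (reported book profit): ₹80000
  Less exemption ₹55000 → base ₹25000
  ₹25000 × 21% = ₹5250

₹14320 > ₹5250, so the regular tax governs.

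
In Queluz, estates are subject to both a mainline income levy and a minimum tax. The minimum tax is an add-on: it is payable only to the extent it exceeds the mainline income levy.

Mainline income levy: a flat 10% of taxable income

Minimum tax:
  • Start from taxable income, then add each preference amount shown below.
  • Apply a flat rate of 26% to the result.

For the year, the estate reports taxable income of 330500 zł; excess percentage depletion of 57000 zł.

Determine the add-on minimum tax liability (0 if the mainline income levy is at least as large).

Mainline income levy:
  330500 zł × 10% = 33050 zł

Minimum tax:
  Adjusted income: 330500 zł + 57000 zł = 387500 zł
  387500 zł × 26% = 100750 zł

Excess of minimum tax over mainline income levy: 100750 zł − 33050 zł = 67700 zł.

67700 zł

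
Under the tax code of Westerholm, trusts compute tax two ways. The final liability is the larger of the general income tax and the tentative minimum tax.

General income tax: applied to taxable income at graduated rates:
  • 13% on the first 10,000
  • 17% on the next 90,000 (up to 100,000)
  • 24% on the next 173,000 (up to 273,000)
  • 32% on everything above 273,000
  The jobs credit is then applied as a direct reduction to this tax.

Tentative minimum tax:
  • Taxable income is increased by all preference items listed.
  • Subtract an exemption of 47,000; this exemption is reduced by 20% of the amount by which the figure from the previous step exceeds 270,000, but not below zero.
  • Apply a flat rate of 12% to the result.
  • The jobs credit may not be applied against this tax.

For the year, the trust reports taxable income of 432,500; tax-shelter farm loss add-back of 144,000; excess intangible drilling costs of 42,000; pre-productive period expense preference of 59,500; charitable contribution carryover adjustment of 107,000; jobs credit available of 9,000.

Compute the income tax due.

General income tax:
  10,000 × 13% = 1,300
  90,000 × 17% = 15,300
  173,000 × 24% = 41,520
  159,500 × 32% = 51,040
  → 109,160
  Less jobs credit 9,000 → 100,160

Tentative minimum tax:
  Adjusted income: 432,500 + 144,000 + 42,000 + 59,500 + 107,000 = 785,000
  Exemption: 20% × (785,000 − 270,000) = 103,000 ≥ 47,000, so the exemption is fully phased out
  Base: 785,000 − 0 = 785,000
  785,000 × 12% = 94,200

100,160 > 94,200, so the general income tax governs.

100,160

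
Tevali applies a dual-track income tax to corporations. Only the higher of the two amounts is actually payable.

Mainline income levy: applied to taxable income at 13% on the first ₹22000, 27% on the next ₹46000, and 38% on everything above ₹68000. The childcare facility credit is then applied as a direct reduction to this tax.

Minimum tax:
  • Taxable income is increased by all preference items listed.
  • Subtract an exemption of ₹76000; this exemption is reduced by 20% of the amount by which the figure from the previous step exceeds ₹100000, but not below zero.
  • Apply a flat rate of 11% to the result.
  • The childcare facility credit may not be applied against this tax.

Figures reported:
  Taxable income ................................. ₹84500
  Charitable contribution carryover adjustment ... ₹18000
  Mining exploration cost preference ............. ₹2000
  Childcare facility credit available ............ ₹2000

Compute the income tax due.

₹19550

Mainline income levy:
  ₹22000 × 13% = ₹2860
  ₹46000 × 27% = ₹12420
  ₹16500 × 38% = ₹6270
  → ₹21550
  Less childcare facility credit ₹2000 → ₹19550

Minimum tax:
  Adjusted income: ₹84500 + ₹18000 + ₹2000 = ₹104500
  Exemption: ₹76000 − 20% × (₹104500 − ₹100000) = ₹76000 − ₹900 = ₹75100
  Base: ₹104500 − ₹75100 = ₹29400
  ₹29400 × 11% = ₹3234

₹19550 > ₹3234, so the mainline income levy governs.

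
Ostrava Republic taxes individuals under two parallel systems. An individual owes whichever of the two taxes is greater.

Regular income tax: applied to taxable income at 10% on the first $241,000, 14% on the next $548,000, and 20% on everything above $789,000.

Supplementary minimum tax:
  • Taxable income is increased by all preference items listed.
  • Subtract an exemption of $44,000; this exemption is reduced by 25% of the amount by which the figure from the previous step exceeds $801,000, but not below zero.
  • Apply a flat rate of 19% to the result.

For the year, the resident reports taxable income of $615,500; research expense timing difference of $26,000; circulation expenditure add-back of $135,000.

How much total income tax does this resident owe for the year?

Supplementary minimum tax:
  Adjusted income: $615,500 + $26,000 + $135,000 = $776,500
  Exemption: $776,500 ≤ $801,000, so full $44,000 applies
  Base: $776,500 − $44,000 = $732,500
  $732,500 × 19% = $139,175

Regular income tax:
  $241,000 × 10% = $24,100
  $374,500 × 14% = $52,430
  → $76,530

$139,175 > $76,530, so the supplementary minimum tax is the binding amount.

$139,175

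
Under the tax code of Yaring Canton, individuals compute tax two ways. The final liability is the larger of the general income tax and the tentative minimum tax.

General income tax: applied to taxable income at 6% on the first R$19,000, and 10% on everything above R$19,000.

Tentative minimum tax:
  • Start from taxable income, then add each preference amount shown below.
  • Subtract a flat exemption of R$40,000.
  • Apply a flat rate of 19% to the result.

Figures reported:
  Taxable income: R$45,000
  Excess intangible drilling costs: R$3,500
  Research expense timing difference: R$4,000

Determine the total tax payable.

R$3,740

Tentative minimum tax:
  Adjusted income: R$45,000 + R$3,500 + R$4,000 = R$52,500
  Less exemption R$40,000 → base R$12,500
  R$12,500 × 19% = R$2,375

General income tax:
  R$19,000 × 6% = R$1,140
  R$26,000 × 10% = R$2,600
  → R$3,740

R$3,740 > R$2,375, so the general income tax governs.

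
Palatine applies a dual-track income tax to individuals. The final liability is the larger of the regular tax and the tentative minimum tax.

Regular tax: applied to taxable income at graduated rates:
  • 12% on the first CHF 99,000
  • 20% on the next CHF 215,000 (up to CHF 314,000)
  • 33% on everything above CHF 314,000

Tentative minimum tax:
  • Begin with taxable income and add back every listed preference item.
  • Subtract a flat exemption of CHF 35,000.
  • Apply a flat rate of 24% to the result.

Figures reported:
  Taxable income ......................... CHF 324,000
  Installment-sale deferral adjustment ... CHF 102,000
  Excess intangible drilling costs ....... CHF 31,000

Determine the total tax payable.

Regular tax:
  CHF 99,000 × 12% = CHF 11,880
  CHF 215,000 × 20% = CHF 43,000
  CHF 10,000 × 33% = CHF 3,300
  → CHF 58,180

Tentative minimum tax:
  Adjusted income: CHF 324,000 + CHF 102,000 + CHF 31,000 = CHF 457,000
  Less exemption CHF 35,000 → base CHF 422,000
  CHF 422,000 × 24% = CHF 101,280

CHF 101,280 > CHF 58,180, so the tentative minimum tax is the binding amount.

CHF 101,280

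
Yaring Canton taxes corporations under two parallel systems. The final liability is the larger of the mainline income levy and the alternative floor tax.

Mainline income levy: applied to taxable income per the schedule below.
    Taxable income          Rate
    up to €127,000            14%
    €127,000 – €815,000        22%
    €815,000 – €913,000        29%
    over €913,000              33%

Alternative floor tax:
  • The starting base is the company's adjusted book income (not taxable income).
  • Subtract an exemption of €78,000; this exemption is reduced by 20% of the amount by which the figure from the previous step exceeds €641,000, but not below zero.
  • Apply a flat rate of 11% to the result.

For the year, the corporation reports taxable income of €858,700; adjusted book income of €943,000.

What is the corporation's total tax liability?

Alternative floor tax:
  Base (adjusted book income): €943,000
  Exemption: €78,000 − 20% × (€943,000 − €641,000) = €78,000 − €60,400 = €17,600
  Base: €943,000 − €17,600 = €925,400
  €925,400 × 11% = €101,794

Mainline income levy:
  €127,000 × 14% = €17,780
  €688,000 × 22% = €151,360
  €43,700 × 29% = €12,673
  → €181,813

€181,813 > €101,794, so the mainline income levy governs.

€181,813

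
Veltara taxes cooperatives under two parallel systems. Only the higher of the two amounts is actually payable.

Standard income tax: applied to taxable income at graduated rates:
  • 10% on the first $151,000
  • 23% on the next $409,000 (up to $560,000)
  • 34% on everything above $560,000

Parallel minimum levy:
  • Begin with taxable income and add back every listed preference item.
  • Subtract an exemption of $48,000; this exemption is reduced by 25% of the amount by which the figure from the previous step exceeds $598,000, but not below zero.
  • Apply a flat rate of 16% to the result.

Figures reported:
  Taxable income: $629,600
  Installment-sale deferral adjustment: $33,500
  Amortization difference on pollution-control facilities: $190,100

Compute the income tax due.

$136,512

Standard income tax:
  $151,000 × 10% = $15,100
  $409,000 × 23% = $94,070
  $69,600 × 34% = $23,664
  → $132,834

Parallel minimum levy:
  Adjusted income: $629,600 + $33,500 + $190,100 = $853,200
  Exemption: 25% × ($853,200 − $598,000) = $63,800 ≥ $48,000, so the exemption is fully phased out
  Base: $853,200 − $0 = $853,200
  $853,200 × 16% = $136,512

$136,512 > $132,834, so the parallel minimum levy is the binding amount.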